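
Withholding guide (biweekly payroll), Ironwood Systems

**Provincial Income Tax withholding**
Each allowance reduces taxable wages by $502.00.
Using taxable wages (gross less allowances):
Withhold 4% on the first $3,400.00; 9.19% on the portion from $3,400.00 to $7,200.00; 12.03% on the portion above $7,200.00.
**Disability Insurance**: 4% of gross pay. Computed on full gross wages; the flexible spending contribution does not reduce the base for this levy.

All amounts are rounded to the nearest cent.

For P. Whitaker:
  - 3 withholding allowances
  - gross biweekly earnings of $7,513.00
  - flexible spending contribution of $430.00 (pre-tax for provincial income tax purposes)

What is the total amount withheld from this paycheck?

Provincial Income Tax: taxable = $7,513.00 − $430.00 − 3×$502.00 = $5,577.00
  $136.00 + 9.19% × ($5,577.00 − $3,400.00) = $136.00 + 9.19% × $2,177.00 = $336.07
Disability Insurance: 4% × $7,513.00 = $300.52
Total: $336.07 + $300.52 = $636.59

$636.59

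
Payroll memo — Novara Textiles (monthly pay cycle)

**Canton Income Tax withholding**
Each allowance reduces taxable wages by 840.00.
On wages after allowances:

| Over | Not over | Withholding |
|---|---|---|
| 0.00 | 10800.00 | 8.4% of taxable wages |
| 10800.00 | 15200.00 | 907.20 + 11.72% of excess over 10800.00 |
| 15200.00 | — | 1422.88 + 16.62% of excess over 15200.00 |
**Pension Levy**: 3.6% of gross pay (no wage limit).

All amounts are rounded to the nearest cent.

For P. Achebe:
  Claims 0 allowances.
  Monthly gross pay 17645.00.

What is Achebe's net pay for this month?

15180.54

Canton Income Tax: taxable = 17645.00
  1422.88 + 16.62% × (17645.00 − 15200.00) = 1422.88 + 16.62% × 2445.00 = 1829.24
Pension Levy: 3.6% × 17645.00 = 635.22
Total withheld: 1829.24 + 635.22 = 2464.46
Net pay: 17645.00 − 2464.46 = 15180.54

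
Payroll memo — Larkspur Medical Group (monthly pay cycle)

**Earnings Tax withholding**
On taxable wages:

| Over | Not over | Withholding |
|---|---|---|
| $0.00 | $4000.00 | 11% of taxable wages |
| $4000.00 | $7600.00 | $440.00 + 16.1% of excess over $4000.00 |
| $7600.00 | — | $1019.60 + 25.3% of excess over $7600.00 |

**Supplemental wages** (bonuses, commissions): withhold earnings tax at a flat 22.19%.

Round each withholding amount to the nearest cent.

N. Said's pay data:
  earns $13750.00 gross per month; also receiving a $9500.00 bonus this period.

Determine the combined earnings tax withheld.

$4683.60

Earnings Tax: taxable = $13750.00
  $1019.60 + 25.3% × ($13750.00 − $7600.00) = $1019.60 + 25.3% × $6150.00 = $2575.55
Supplemental (22.19% flat on bonus): 22.19% × $9500.00 = $2108.05
Total earnings tax: $2575.55 + $2108.05 = $4683.60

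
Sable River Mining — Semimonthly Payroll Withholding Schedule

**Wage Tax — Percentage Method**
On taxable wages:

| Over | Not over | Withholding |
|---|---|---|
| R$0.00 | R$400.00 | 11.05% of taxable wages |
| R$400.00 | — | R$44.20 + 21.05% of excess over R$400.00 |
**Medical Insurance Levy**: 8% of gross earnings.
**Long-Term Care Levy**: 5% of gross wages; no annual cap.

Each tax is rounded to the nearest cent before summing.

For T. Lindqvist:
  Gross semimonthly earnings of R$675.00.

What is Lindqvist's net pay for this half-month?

R$485.16

Wage Tax: taxable = R$675.00
  R$44.20 + 21.05% × (R$675.00 − R$400.00) = R$44.20 + 21.05% × R$275.00 = R$102.09
Medical Insurance Levy: 8% × R$675.00 = R$54.00
Long-Term Care Levy: 5% × R$675.00 = R$33.75
Total withheld: R$102.09 + R$54.00 + R$33.75 = R$189.84
Net pay: R$675.00 − R$189.84 = R$485.16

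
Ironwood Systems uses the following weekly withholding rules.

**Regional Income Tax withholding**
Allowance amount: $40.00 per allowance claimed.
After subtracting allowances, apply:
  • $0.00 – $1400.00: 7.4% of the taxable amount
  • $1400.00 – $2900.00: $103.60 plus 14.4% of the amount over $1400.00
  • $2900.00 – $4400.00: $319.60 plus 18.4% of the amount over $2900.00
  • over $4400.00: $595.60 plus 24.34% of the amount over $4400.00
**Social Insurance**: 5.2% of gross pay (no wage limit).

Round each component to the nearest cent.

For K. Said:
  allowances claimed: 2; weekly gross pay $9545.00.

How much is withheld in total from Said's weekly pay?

Regional Income Tax: taxable = $9545.00 − 2×$40.00 = $9465.00
  $595.60 + 24.34% × ($9465.00 − $4400.00) = $595.60 + 24.34% × $5065.00 = $1828.42
Social Insurance: 5.2% × $9545.00 = $496.34
Total: $1828.42 + $496.34 = $2324.76

$2324.76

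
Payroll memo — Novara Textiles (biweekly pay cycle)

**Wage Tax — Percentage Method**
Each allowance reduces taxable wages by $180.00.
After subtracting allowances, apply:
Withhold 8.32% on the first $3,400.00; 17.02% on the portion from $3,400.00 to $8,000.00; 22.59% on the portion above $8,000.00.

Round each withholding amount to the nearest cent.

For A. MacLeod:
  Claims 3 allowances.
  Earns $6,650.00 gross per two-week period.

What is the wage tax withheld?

$744.12

Wage Tax: taxable = $6,650.00 − 3×$180.00 = $6,110.00
  $282.88 + 17.02% × ($6,110.00 − $3,400.00) = $282.88 + 17.02% × $2,710.00 = $744.12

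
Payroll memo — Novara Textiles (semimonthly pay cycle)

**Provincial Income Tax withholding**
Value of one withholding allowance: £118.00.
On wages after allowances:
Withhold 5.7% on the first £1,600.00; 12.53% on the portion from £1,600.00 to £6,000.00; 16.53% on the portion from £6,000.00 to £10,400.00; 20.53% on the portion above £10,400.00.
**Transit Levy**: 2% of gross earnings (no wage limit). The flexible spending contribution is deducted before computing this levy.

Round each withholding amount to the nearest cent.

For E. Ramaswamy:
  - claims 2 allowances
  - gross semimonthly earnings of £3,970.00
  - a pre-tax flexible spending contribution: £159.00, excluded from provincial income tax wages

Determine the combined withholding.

Provincial Income Tax: taxable = £3,970.00 − £159.00 − 2×£118.00 = £3,575.00
  £91.20 + 12.53% × (£3,575.00 − £1,600.00) = £91.20 + 12.53% × £1,975.00 = £338.67
Transit Levy: 2% × £3,811.00 = £76.22
Total: £338.67 + £76.22 = £414.89

£414.89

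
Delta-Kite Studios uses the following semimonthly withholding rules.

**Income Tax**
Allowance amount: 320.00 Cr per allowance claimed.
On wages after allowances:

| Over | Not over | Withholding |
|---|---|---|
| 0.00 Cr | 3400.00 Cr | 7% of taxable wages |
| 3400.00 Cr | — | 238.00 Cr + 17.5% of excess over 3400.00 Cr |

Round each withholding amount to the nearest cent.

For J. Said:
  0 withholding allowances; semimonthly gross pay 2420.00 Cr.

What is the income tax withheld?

Income Tax: taxable = 2420.00 Cr
  7% × 2420.00 Cr = 169.40 Cr

169.40 Cr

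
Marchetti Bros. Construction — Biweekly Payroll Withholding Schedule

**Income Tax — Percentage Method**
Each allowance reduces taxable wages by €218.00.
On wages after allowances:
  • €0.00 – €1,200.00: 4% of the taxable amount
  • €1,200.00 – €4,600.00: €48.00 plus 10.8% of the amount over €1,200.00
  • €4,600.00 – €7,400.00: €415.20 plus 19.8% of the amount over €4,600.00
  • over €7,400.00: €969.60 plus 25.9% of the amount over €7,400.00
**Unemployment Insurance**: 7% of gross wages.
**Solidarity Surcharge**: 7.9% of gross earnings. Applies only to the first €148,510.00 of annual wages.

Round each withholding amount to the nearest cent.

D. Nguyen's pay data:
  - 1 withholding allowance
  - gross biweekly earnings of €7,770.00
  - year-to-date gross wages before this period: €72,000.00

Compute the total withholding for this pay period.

Income Tax: taxable = €7,770.00 − 1×€218.00 = €7,552.00
  €969.60 + 25.9% × (€7,552.00 − €7,400.00) = €969.60 + 25.9% × €152.00 = €1,008.97
Unemployment Insurance: 7% × €7,770.00 = €543.90
Solidarity Surcharge: 7.9% × €7,770.00 = €613.83
Total: €1,008.97 + €543.90 + €613.83 = €2,166.70

€2,166.70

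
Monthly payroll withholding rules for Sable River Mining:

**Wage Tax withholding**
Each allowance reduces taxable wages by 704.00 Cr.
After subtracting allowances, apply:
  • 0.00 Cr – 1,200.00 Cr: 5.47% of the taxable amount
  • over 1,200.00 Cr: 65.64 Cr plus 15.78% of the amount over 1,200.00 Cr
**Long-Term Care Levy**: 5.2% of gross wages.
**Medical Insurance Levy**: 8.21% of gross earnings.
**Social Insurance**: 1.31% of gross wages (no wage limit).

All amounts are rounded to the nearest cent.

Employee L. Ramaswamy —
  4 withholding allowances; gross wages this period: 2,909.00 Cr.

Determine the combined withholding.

Wage Tax: taxable = 2,909.00 Cr − 4×704.00 Cr = 93.00 Cr
  5.47% × 93.00 Cr = 5.09 Cr
Long-Term Care Levy: 5.2% × 2,909.00 Cr = 151.27 Cr
Medical Insurance Levy: 8.21% × 2,909.00 Cr = 238.83 Cr
Social Insurance: 1.31% × 2,909.00 Cr = 38.11 Cr
Total: 5.09 Cr + 151.27 Cr + 238.83 Cr + 38.11 Cr = 433.30 Cr

433.30 Cr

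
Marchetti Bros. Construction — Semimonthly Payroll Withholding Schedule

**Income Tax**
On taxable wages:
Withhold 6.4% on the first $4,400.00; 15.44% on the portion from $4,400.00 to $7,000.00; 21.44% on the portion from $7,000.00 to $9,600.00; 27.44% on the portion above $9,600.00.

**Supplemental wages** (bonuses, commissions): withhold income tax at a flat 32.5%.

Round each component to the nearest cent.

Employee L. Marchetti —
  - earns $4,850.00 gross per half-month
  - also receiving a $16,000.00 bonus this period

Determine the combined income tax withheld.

$5,551.08

Income Tax: taxable = $4,850.00
  $281.60 + 15.44% × ($4,850.00 − $4,400.00) = $281.60 + 15.44% × $450.00 = $351.08
Supplemental (32.5% flat on bonus): 32.5% × $16,000.00 = $5,200.00
Total income tax: $351.08 + $5,200.00 = $5,551.08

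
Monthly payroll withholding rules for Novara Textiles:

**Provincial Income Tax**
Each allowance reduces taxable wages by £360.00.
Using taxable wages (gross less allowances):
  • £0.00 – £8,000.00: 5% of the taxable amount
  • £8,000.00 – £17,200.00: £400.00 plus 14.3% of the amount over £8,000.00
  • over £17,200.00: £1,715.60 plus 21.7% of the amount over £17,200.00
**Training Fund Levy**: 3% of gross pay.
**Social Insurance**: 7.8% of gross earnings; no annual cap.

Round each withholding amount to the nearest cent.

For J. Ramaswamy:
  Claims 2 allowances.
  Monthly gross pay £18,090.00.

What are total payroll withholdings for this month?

Provincial Income Tax: taxable = £18,090.00 − 2×£360.00 = £17,370.00
  £1,715.60 + 21.7% × (£17,370.00 − £17,200.00) = £1,715.60 + 21.7% × £170.00 = £1,752.49
Training Fund Levy: 3% × £18,090.00 = £542.70
Social Insurance: 7.8% × £18,090.00 = £1,411.02
Total: £1,752.49 + £542.70 + £1,411.02 = £3,706.21

£3,706.21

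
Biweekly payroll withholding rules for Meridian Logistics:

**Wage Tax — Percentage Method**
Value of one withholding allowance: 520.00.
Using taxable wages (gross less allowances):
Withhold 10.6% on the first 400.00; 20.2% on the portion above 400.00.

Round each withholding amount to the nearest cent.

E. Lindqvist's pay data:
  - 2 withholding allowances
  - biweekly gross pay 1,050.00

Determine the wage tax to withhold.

Wage Tax: taxable = 1,050.00 − 2×520.00 = 10.00
  10.6% × 10.00 = 1.06

1.06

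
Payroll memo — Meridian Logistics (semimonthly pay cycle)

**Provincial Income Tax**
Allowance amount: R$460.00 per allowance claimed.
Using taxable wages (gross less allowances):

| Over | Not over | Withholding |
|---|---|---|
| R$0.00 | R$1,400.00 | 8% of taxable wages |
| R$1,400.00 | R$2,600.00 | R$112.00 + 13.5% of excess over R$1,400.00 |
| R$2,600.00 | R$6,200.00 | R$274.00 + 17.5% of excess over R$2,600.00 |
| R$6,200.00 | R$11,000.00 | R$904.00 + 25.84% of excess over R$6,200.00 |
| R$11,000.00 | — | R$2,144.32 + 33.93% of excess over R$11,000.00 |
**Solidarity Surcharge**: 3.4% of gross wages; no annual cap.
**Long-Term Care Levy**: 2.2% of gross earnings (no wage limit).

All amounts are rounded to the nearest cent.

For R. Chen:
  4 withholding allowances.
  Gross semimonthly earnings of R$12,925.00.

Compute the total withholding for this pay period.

R$2,896.96

Provincial Income Tax: taxable = R$12,925.00 − 4×R$460.00 = R$11,085.00
  R$2,144.32 + 33.93% × (R$11,085.00 − R$11,000.00) = R$2,144.32 + 33.93% × R$85.00 = R$2,173.16
Solidarity Surcharge: 3.4% × R$12,925.00 = R$439.45
Long-Term Care Levy: 2.2% × R$12,925.00 = R$284.35
Total: R$2,173.16 + R$439.45 + R$284.35 = R$2,896.96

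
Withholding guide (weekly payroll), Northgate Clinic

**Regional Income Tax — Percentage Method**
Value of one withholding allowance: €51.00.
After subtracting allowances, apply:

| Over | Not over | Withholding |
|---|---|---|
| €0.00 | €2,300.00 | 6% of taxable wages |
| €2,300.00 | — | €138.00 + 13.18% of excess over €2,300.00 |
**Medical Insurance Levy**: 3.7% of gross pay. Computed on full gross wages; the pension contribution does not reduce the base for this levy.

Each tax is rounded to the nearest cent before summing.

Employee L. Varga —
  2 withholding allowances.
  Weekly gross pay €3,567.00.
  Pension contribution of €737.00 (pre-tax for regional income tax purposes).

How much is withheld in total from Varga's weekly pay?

€326.39

Regional Income Tax: taxable = €3,567.00 − €737.00 − 2×€51.00 = €2,728.00
  €138.00 + 13.18% × (€2,728.00 − €2,300.00) = €138.00 + 13.18% × €428.00 = €194.41
Medical Insurance Levy: 3.7% × €3,567.00 = €131.98
Total: €194.41 + €131.98 = €326.39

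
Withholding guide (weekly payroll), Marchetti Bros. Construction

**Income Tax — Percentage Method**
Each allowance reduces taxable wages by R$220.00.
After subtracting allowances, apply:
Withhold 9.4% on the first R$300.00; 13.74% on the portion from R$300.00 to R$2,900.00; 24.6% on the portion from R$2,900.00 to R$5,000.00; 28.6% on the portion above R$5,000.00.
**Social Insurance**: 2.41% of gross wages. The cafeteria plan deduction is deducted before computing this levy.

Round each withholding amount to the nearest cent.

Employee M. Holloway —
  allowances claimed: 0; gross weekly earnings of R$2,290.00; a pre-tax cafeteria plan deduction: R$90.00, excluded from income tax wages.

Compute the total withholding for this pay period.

R$342.28

Income Tax: taxable = R$2,290.00 − R$90.00 = R$2,200.00
  R$28.20 + 13.74% × (R$2,200.00 − R$300.00) = R$28.20 + 13.74% × R$1,900.00 = R$289.26
Social Insurance: 2.41% × R$2,200.00 = R$53.02
Total: R$289.26 + R$53.02 = R$342.28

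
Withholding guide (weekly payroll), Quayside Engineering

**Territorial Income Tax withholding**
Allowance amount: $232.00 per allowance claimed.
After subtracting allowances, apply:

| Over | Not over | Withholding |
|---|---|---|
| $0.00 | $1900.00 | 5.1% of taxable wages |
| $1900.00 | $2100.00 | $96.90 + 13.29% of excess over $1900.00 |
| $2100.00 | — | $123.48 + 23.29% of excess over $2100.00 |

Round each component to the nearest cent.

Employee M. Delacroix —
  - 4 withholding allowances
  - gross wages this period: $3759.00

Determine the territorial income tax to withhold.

Territorial Income Tax: taxable = $3759.00 − 4×$232.00 = $2831.00
  $123.48 + 23.29% × ($2831.00 − $2100.00) = $123.48 + 23.29% × $731.00 = $293.73

$293.73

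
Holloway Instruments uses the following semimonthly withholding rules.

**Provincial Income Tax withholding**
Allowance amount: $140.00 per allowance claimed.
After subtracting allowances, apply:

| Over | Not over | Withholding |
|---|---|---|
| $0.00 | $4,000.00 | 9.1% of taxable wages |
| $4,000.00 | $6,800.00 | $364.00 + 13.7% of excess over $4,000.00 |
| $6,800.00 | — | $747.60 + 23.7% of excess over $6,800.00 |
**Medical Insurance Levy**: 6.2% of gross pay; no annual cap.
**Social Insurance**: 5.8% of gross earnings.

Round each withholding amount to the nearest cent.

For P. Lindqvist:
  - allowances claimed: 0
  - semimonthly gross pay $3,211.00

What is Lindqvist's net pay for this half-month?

Provincial Income Tax: taxable = $3,211.00
  9.1% × $3,211.00 = $292.20
Medical Insurance Levy: 6.2% × $3,211.00 = $199.08
Social Insurance: 5.8% × $3,211.00 = $186.24
Total withheld: $292.20 + $199.08 + $186.24 = $677.52
Net pay: $3,211.00 − $677.52 = $2,533.48

$2,533.48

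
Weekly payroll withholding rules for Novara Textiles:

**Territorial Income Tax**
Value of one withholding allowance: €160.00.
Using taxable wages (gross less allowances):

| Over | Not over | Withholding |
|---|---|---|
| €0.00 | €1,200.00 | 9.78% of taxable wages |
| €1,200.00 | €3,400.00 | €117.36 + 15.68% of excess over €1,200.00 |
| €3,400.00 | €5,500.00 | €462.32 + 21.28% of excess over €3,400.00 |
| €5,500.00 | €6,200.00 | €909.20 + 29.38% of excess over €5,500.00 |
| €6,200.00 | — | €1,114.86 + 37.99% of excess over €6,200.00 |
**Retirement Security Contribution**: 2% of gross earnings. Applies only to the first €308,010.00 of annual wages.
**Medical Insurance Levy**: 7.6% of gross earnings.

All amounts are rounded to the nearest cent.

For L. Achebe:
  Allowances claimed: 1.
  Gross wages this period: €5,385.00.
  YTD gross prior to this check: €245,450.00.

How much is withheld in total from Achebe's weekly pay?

€1,367.64

Territorial Income Tax: taxable = €5,385.00 − 1×€160.00 = €5,225.00
  €462.32 + 21.28% × (€5,225.00 − €3,400.00) = €462.32 + 21.28% × €1,825.00 = €850.68
Retirement Security Contribution: 2% × €5,385.00 = €107.70
Medical Insurance Levy: 7.6% × €5,385.00 = €409.26
Total: €850.68 + €107.70 + €409.26 = €1,367.64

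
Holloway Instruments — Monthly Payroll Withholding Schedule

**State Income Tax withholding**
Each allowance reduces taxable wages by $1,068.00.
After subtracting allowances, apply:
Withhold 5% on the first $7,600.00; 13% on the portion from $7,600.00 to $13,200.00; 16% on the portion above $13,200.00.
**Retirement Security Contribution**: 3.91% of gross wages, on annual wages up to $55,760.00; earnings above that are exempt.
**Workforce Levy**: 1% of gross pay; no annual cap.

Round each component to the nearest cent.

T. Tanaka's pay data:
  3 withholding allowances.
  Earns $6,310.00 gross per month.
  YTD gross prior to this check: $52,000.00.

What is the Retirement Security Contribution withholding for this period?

$147.02

Retirement Security Contribution: cap $55,760.00 − YTD $52,000.00 = $3,760.00 subject; 3.91% × $3,760.00 = $147.02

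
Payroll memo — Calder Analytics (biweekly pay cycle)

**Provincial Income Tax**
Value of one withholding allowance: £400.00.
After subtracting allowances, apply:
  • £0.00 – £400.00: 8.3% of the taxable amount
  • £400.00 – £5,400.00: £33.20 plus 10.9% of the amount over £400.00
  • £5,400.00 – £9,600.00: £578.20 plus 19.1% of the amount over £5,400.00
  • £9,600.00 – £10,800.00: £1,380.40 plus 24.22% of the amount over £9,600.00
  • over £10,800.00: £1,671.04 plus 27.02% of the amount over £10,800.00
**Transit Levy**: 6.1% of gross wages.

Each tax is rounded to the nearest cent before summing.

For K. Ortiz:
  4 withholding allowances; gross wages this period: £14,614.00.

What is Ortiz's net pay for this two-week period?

£11,453.29

Provincial Income Tax: taxable = £14,614.00 − 4×£400.00 = £13,014.00
  £1,671.04 + 27.02% × (£13,014.00 − £10,800.00) = £1,671.04 + 27.02% × £2,214.00 = £2,269.26
Transit Levy: 6.1% × £14,614.00 = £891.45
Total withheld: £2,269.26 + £891.45 = £3,160.71
Net pay: £14,614.00 − £3,160.71 = £11,453.29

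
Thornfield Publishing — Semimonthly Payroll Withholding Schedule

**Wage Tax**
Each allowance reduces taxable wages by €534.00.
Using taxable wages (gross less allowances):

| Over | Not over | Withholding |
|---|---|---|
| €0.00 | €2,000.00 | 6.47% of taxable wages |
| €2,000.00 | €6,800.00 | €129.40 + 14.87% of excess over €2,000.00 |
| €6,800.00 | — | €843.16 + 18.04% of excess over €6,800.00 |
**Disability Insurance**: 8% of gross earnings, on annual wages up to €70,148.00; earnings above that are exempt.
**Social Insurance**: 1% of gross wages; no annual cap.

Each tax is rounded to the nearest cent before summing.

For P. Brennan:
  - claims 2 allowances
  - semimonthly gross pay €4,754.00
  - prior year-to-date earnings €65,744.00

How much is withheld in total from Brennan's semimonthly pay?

€779.97

Wage Tax: taxable = €4,754.00 − 2×€534.00 = €3,686.00
  €129.40 + 14.87% × (€3,686.00 − €2,000.00) = €129.40 + 14.87% × €1,686.00 = €380.11
Disability Insurance: cap €70,148.00 − YTD €65,744.00 = €4,404.00 subject; 8% × €4,404.00 = €352.32
Social Insurance: 1% × €4,754.00 = €47.54
Total: €380.11 + €352.32 + €47.54 = €779.97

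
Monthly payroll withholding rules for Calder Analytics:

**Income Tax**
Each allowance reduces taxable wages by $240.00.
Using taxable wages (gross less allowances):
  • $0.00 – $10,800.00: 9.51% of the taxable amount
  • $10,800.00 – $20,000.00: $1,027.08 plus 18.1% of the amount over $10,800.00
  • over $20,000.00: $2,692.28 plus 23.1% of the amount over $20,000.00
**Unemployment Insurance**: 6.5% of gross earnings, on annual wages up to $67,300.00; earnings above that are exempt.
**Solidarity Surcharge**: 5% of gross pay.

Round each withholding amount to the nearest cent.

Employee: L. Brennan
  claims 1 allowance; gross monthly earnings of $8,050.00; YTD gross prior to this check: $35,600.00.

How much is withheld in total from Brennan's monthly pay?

Income Tax: taxable = $8,050.00 − 1×$240.00 = $7,810.00
  9.51% × $7,810.00 = $742.73
Unemployment Insurance: 6.5% × $8,050.00 = $523.25
Solidarity Surcharge: 5% × $8,050.00 = $402.50
Total: $742.73 + $523.25 + $402.50 = $1,668.48

$1,668.48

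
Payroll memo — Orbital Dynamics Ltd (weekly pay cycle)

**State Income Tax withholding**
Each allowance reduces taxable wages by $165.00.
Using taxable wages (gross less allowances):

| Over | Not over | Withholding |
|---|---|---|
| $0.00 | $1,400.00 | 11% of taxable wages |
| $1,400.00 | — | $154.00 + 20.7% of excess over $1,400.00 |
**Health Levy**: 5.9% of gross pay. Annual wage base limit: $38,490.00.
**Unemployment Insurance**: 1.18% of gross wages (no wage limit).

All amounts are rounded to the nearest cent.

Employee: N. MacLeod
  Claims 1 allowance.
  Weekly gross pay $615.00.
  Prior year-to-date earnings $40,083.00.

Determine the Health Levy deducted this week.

$0.00

Health Levy: YTD $40,083.00 ≥ cap $38,490.00 → $0.00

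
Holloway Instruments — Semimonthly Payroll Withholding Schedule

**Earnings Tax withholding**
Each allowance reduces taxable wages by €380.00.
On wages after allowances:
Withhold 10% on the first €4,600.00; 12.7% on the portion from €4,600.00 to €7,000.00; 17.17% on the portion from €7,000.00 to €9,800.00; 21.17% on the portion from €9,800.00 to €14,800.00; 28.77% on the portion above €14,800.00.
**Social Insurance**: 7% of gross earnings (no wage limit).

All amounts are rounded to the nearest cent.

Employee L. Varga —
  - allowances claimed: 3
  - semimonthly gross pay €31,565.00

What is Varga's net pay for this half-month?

Earnings Tax: taxable = €31,565.00 − 3×€380.00 = €30,425.00
  €2,304.06 + 28.77% × (€30,425.00 − €14,800.00) = €2,304.06 + 28.77% × €15,625.00 = €6,799.37
Social Insurance: 7% × €31,565.00 = €2,209.55
Total withheld: €6,799.37 + €2,209.55 = €9,008.92
Net pay: €31,565.00 − €9,008.92 = €22,556.08

€22,556.08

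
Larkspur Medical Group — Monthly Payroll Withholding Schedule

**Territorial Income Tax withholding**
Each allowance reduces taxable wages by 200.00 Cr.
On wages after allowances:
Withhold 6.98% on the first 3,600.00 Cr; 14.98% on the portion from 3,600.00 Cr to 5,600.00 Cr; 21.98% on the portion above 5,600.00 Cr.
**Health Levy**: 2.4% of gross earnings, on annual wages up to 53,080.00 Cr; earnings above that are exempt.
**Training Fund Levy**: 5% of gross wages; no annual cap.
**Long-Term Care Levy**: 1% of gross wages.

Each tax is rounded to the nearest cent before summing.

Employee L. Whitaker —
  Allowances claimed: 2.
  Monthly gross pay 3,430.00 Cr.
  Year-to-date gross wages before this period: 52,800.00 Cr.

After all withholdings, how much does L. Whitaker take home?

Territorial Income Tax: taxable = 3,430.00 Cr − 2×200.00 Cr = 3,030.00 Cr
  6.98% × 3,030.00 Cr = 211.49 Cr
Health Levy: cap 53,080.00 Cr − YTD 52,800.00 Cr = 280.00 Cr subject; 2.4% × 280.00 Cr = 6.72 Cr
Training Fund Levy: 5% × 3,430.00 Cr = 171.50 Cr
Long-Term Care Levy: 1% × 3,430.00 Cr = 34.30 Cr
Total withheld: 211.49 Cr + 6.72 Cr + 171.50 Cr + 34.30 Cr = 424.01 Cr
Net pay: 3,430.00 Cr − 424.01 Cr = 3,005.99 Cr

3,005.99 Cr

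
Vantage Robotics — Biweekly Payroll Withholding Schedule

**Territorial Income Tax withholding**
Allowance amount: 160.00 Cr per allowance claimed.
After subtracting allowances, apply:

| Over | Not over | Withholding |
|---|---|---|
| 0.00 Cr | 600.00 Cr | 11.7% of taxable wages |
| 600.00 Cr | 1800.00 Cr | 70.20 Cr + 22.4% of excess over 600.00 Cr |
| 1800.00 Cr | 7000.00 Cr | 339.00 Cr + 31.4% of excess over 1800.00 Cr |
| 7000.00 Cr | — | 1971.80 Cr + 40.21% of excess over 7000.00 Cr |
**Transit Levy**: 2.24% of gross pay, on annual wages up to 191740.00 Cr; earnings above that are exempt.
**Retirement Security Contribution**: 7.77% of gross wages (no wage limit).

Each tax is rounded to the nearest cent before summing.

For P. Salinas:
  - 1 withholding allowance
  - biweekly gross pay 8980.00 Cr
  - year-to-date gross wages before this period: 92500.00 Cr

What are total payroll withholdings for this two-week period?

3602.52 Cr

Territorial Income Tax: taxable = 8980.00 Cr − 1×160.00 Cr = 8820.00 Cr
  1971.80 Cr + 40.21% × (8820.00 Cr − 7000.00 Cr) = 1971.80 Cr + 40.21% × 1820.00 Cr = 2703.62 Cr
Transit Levy: 2.24% × 8980.00 Cr = 201.15 Cr
Retirement Security Contribution: 7.77% × 8980.00 Cr = 697.75 Cr
Total: 2703.62 Cr + 201.15 Cr + 697.75 Cr = 3602.52 Cr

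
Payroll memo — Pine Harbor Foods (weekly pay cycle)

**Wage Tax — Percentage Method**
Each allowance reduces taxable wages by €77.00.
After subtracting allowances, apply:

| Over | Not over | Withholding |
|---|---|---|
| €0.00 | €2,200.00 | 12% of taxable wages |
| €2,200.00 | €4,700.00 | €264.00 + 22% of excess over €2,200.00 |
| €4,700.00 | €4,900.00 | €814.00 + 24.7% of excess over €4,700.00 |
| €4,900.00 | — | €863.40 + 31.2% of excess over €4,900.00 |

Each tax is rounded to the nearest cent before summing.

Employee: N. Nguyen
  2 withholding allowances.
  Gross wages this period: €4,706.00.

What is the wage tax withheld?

€781.44

Wage Tax: taxable = €4,706.00 − 2×€77.00 = €4,552.00
  €264.00 + 22% × (€4,552.00 − €2,200.00) = €264.00 + 22% × €2,352.00 = €781.44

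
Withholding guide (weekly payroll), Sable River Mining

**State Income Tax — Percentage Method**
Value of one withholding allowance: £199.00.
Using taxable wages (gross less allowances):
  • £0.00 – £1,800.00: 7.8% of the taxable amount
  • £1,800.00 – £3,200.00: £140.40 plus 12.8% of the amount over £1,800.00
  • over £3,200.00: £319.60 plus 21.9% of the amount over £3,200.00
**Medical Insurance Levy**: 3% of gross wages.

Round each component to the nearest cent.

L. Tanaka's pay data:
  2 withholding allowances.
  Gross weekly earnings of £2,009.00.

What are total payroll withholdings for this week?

£185.93

State Income Tax: taxable = £2,009.00 − 2×£199.00 = £1,611.00
  7.8% × £1,611.00 = £125.66
Medical Insurance Levy: 3% × £2,009.00 = £60.27
Total: £125.66 + £60.27 = £185.93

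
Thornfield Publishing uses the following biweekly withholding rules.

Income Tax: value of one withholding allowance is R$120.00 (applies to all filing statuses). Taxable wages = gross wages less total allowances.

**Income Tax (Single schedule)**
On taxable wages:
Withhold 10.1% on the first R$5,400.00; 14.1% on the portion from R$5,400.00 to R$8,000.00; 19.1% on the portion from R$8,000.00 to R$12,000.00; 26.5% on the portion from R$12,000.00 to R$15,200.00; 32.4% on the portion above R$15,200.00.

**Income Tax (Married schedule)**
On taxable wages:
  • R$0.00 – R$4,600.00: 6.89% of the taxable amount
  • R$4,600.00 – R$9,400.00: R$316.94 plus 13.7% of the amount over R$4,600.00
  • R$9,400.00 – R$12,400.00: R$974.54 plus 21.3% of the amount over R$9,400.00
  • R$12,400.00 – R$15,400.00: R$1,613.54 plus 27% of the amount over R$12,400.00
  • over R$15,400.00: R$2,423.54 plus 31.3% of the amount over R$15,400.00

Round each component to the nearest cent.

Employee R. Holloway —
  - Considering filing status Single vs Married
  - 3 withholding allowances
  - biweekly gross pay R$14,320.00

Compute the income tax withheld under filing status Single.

Income Tax (Single): taxable = R$14,320.00 − 3×R$120.00 = R$13,960.00
  R$1,676.00 + 26.5% × (R$13,960.00 − R$12,000.00) = R$1,676.00 + 26.5% × R$1,960.00 = R$2,195.40

R$2,195.40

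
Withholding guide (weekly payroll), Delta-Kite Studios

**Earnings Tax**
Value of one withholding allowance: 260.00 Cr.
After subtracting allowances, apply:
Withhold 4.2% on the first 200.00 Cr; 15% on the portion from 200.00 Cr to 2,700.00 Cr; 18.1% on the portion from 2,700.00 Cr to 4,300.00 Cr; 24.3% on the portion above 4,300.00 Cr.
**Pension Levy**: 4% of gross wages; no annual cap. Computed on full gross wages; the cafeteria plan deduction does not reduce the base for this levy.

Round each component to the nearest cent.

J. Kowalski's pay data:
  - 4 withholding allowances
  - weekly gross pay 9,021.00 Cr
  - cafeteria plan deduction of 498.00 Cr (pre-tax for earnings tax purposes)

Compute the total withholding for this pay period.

1,807.31 Cr

Earnings Tax: taxable = 9,021.00 Cr − 498.00 Cr − 4×260.00 Cr = 7,483.00 Cr
  673.00 Cr + 24.3% × (7,483.00 Cr − 4,300.00 Cr) = 673.00 Cr + 24.3% × 3,183.00 Cr = 1,446.47 Cr
Pension Levy: 4% × 9,021.00 Cr = 360.84 Cr
Total: 1,446.47 Cr + 360.84 Cr = 1,807.31 Cr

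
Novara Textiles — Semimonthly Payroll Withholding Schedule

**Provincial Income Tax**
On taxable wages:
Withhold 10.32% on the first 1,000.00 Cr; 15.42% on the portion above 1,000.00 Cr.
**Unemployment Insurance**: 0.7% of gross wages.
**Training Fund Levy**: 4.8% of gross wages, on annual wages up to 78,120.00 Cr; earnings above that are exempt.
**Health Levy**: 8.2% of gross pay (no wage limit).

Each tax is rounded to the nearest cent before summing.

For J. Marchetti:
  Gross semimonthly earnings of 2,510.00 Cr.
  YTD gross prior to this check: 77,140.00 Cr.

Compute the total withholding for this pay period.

606.47 Cr

Provincial Income Tax: taxable = 2,510.00 Cr
  103.20 Cr + 15.42% × (2,510.00 Cr − 1,000.00 Cr) = 103.20 Cr + 15.42% × 1,510.00 Cr = 336.04 Cr
Unemployment Insurance: 0.7% × 2,510.00 Cr = 17.57 Cr
Training Fund Levy: cap 78,120.00 Cr − YTD 77,140.00 Cr = 980.00 Cr subject; 4.8% × 980.00 Cr = 47.04 Cr
Health Levy: 8.2% × 2,510.00 Cr = 205.82 Cr
Total: 336.04 Cr + 17.57 Cr + 47.04 Cr + 205.82 Cr = 606.47 Cr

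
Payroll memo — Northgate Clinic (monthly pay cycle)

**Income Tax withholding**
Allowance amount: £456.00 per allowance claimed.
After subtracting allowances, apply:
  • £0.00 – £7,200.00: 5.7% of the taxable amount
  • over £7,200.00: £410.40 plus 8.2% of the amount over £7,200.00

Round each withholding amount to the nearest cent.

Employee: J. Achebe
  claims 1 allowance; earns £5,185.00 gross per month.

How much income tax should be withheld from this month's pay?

Income Tax: taxable = £5,185.00 − 1×£456.00 = £4,729.00
  5.7% × £4,729.00 = £269.55

£269.55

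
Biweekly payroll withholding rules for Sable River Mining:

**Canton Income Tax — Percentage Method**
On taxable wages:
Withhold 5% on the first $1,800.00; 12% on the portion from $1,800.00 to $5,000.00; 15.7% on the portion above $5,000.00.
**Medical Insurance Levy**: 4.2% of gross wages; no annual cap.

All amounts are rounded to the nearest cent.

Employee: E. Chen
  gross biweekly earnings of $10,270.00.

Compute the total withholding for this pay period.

Canton Income Tax: taxable = $10,270.00
  $474.00 + 15.7% × ($10,270.00 − $5,000.00) = $474.00 + 15.7% × $5,270.00 = $1,301.39
Medical Insurance Levy: 4.2% × $10,270.00 = $431.34
Total: $1,301.39 + $431.34 = $1,732.73

$1,732.73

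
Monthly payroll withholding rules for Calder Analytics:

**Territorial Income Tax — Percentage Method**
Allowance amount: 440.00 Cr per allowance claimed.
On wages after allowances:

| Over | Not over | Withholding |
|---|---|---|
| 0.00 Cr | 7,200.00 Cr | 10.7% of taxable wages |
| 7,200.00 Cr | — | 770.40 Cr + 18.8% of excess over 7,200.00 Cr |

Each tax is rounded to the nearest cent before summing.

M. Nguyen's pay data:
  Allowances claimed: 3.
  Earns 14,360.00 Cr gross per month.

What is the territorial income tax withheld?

Territorial Income Tax: taxable = 14,360.00 Cr − 3×440.00 Cr = 13,040.00 Cr
  770.40 Cr + 18.8% × (13,040.00 Cr − 7,200.00 Cr) = 770.40 Cr + 18.8% × 5,840.00 Cr = 1,868.32 Cr

1,868.32 Cr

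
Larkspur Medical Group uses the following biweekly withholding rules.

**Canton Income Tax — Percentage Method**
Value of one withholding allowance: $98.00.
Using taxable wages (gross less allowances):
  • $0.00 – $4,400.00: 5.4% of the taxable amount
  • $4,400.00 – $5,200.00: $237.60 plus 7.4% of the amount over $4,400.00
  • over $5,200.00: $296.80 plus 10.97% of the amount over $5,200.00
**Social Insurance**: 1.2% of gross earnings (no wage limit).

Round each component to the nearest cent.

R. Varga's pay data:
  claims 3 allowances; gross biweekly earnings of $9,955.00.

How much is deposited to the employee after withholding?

$9,049.37

Canton Income Tax: taxable = $9,955.00 − 3×$98.00 = $9,661.00
  $296.80 + 10.97% × ($9,661.00 − $5,200.00) = $296.80 + 10.97% × $4,461.00 = $786.17
Social Insurance: 1.2% × $9,955.00 = $119.46
Total withheld: $786.17 + $119.46 = $905.63
Net pay: $9,955.00 − $905.63 = $9,049.37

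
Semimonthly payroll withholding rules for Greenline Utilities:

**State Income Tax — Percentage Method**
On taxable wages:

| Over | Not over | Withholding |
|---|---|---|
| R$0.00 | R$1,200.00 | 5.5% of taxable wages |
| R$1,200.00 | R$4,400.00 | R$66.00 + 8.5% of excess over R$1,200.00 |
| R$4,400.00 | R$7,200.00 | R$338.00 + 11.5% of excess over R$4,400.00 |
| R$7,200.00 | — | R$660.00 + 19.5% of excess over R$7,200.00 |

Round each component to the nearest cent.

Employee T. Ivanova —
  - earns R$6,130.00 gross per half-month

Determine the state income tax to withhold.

State Income Tax: taxable = R$6,130.00
  R$338.00 + 11.5% × (R$6,130.00 − R$4,400.00) = R$338.00 + 11.5% × R$1,730.00 = R$536.95

R$536.95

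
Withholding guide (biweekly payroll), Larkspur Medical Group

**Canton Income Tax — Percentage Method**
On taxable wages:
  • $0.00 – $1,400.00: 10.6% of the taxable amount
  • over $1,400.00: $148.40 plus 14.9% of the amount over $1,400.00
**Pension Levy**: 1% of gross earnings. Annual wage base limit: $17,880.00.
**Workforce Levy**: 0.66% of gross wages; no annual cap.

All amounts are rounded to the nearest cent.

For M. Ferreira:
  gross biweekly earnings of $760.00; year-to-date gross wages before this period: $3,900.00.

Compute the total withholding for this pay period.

$93.18

Canton Income Tax: taxable = $760.00
  10.6% × $760.00 = $80.56
Pension Levy: 1% × $760.00 = $7.60
Workforce Levy: 0.66% × $760.00 = $5.02
Total: $80.56 + $7.60 + $5.02 = $93.18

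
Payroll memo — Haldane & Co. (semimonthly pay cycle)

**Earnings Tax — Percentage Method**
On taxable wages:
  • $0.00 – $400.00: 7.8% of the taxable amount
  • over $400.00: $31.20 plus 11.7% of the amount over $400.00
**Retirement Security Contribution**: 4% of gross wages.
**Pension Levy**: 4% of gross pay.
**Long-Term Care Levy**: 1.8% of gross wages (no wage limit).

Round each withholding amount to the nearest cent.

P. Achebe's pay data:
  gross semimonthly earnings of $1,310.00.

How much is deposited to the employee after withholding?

$1,043.95

Earnings Tax: taxable = $1,310.00
  $31.20 + 11.7% × ($1,310.00 − $400.00) = $31.20 + 11.7% × $910.00 = $137.67
Retirement Security Contribution: 4% × $1,310.00 = $52.40
Pension Levy: 4% × $1,310.00 = $52.40
Long-Term Care Levy: 1.8% × $1,310.00 = $23.58
Total withheld: $137.67 + $52.40 + $52.40 + $23.58 = $266.05
Net pay: $1,310.00 − $266.05 = $1,043.95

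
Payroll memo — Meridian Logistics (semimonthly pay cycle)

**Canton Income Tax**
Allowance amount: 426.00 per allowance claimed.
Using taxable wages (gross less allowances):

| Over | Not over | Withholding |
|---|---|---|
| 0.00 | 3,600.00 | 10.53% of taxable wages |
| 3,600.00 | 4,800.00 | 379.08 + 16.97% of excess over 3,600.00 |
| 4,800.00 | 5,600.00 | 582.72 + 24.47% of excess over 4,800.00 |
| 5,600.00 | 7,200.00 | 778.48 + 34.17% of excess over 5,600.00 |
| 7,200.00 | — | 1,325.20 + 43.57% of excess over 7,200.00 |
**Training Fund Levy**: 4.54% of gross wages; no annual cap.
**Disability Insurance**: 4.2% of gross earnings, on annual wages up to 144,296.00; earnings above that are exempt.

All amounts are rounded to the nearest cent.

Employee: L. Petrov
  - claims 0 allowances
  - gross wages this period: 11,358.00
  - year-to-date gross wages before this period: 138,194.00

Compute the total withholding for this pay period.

Canton Income Tax: taxable = 11,358.00
  1,325.20 + 43.57% × (11,358.00 − 7,200.00) = 1,325.20 + 43.57% × 4,158.00 = 3,136.84
Training Fund Levy: 4.54% × 11,358.00 = 515.65
Disability Insurance: cap 144,296.00 − YTD 138,194.00 = 6,102.00 subject; 4.2% × 6,102.00 = 256.28
Total: 3,136.84 + 515.65 + 256.28 = 3,908.77

3,908.77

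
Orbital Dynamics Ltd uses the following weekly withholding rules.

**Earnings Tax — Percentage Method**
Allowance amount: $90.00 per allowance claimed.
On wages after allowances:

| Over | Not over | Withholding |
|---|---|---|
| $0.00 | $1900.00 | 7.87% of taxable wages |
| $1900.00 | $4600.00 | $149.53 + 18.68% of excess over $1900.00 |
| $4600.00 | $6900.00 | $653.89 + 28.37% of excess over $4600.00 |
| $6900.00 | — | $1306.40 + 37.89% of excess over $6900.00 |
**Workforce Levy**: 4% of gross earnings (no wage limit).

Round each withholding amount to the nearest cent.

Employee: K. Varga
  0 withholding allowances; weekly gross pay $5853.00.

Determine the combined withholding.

$1243.49

Earnings Tax: taxable = $5853.00
  $653.89 + 28.37% × ($5853.00 − $4600.00) = $653.89 + 28.37% × $1253.00 = $1009.37
Workforce Levy: 4% × $5853.00 = $234.12
Total: $1009.37 + $234.12 = $1243.49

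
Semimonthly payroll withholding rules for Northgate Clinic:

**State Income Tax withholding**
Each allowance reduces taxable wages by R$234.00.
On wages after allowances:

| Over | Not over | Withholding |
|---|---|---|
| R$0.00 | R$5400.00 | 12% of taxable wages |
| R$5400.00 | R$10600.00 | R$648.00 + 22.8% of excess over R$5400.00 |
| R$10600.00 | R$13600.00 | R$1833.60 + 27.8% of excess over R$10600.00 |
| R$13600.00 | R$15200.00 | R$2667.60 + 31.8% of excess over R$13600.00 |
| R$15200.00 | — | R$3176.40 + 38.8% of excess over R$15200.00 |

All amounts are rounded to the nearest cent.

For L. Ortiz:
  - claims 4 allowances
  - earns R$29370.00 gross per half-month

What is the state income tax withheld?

State Income Tax: taxable = R$29370.00 − 4×R$234.00 = R$28434.00
  R$3176.40 + 38.8% × (R$28434.00 − R$15200.00) = R$3176.40 + 38.8% × R$13234.00 = R$8311.19

R$8311.19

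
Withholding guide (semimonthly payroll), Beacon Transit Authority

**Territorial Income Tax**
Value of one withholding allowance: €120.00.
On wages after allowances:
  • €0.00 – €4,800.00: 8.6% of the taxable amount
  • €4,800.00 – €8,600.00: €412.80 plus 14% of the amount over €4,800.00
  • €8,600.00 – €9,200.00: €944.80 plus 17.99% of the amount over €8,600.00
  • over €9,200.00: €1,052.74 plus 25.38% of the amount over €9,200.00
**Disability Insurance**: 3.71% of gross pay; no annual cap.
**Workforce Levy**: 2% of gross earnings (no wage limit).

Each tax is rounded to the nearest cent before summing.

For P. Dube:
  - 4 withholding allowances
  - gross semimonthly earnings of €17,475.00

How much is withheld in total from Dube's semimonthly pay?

€4,028.93

Territorial Income Tax: taxable = €17,475.00 − 4×€120.00 = €16,995.00
  €1,052.74 + 25.38% × (€16,995.00 − €9,200.00) = €1,052.74 + 25.38% × €7,795.00 = €3,031.11
Disability Insurance: 3.71% × €17,475.00 = €648.32
Workforce Levy: 2% × €17,475.00 = €349.50
Total: €3,031.11 + €648.32 + €349.50 = €4,028.93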